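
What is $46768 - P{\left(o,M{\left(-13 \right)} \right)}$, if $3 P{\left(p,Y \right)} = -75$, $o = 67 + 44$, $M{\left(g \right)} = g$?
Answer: $46793$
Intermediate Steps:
$o = 111$
$P{\left(p,Y \right)} = -25$ ($P{\left(p,Y \right)} = \frac{1}{3} \left(-75\right) = -25$)
$46768 - P{\left(o,M{\left(-13 \right)} \right)} = 46768 - -25 = 46768 + 25 = 46793$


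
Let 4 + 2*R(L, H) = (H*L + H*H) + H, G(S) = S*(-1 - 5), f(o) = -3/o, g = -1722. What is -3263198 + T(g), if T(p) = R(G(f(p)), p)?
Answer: -1781410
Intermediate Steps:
G(S) = -6*S (G(S) = S*(-6) = -6*S)
R(L, H) = -2 + H/2 + H²/2 + H*L/2 (R(L, H) = -2 + ((H*L + H*H) + H)/2 = -2 + ((H*L + H²) + H)/2 = -2 + ((H² + H*L) + H)/2 = -2 + (H + H² + H*L)/2 = -2 + (H/2 + H²/2 + H*L/2) = -2 + H/2 + H²/2 + H*L/2)
T(p) = 7 + p/2 + p²/2 (T(p) = -2 + p/2 + p²/2 + p*(-(-18)/p)/2 = -2 + p/2 + p²/2 + p*(18/p)/2 = -2 + p/2 + p²/2 + 9 = 7 + p/2 + p²/2)
-3263198 + T(g) = -3263198 + (7 + (½)*(-1722) + (½)*(-1722)²) = -3263198 + (7 - 861 + (½)*2965284) = -3263198 + (7 - 861 + 1482642) = -3263198 + 1481788 = -1781410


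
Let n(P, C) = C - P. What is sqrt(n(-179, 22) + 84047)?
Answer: 2*sqrt(21062) ≈ 290.25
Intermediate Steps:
sqrt(n(-179, 22) + 84047) = sqrt((22 - 1*(-179)) + 84047) = sqrt((22 + 179) + 84047) = sqrt(201 + 84047) = sqrt(84248) = 2*sqrt(21062)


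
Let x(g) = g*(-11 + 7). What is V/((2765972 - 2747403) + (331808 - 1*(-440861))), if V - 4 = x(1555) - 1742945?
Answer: -1749161/791238 ≈ -2.2107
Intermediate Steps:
x(g) = -4*g (x(g) = g*(-4) = -4*g)
V = -1749161 (V = 4 + (-4*1555 - 1742945) = 4 + (-6220 - 1742945) = 4 - 1749165 = -1749161)
V/((2765972 - 2747403) + (331808 - 1*(-440861))) = -1749161/((2765972 - 2747403) + (331808 - 1*(-440861))) = -1749161/(18569 + (331808 + 440861)) = -1749161/(18569 + 772669) = -1749161/791238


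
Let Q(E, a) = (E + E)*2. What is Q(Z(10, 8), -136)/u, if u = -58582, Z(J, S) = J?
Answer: -20/29291 ≈ -0.00068280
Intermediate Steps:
Q(E, a) = 4*E (Q(E, a) = (2*E)*2 = 4*E)
Q(Z(10, 8), -136)/u = (4*10)/(-58582) = 40*(-1/58582) = -20/29291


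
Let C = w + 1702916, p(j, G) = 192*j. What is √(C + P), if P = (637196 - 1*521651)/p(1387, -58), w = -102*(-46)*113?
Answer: 3*√30549279813833/11096 ≈ 1494.4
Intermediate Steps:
w = 530196 (w = 4692*113 = 530196)
C = 2233112 (C = 530196 + 1702916 = 2233112)
P = 38515/88768 (P = (637196 - 1*521651)/((192*1387)) = (637196 - 521651)/266304 = 115545*(1/266304) = 38515/88768 ≈ 0.43388)
√(C + P) = √(2233112 + 38515/88768) = √(198228924531/88768) = 3*√30549279813833/11096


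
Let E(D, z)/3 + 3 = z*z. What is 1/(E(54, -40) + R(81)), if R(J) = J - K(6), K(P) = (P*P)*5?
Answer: 1/4692 ≈ 0.00021313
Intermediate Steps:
K(P) = 5*P² (K(P) = P²*5 = 5*P²)
E(D, z) = -9 + 3*z² (E(D, z) = -9 + 3*(z*z) = -9 + 3*z²)
R(J) = -180 + J (R(J) = J - 5*6² = J - 5*36 = J - 1*180 = J - 180 = -180 + J)
1/(E(54, -40) + R(81)) = 1/((-9 + 3*(-40)²) + (-180 + 81)) = 1/((-9 + 3*1600) - 99) = 1/((-9 + 4800) - 99) = 1/(4791 - 99) = 1/4692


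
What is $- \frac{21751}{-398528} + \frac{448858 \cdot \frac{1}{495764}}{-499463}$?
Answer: $\frac{1346427958428677}{24670454868098624} \approx 0.054577$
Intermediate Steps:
$- \frac{21751}{-398528} + \frac{448858 \cdot \frac{1}{495764}}{-499463} = \left(-21751\right) \left(- \frac{1}{398528}\right) + 448858 \cdot \frac{1}{495764} \left(- \frac{1}{499463}\right) = \frac{21751}{398528} + \frac{224429}{247882} \left(- \frac{1}{499463}\right) = \frac{21751}{398528} - \frac{224429}{123807887366} = \frac{1346427958428677}{24670454868098624}$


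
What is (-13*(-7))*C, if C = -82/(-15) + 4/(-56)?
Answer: 14729/30 ≈ 490.97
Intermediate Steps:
C = 1133/210 (C = -82*(-1/15) + 4*(-1/56) = 82/15 - 1/14 = 1133/210 ≈ 5.3952)
(-13*(-7))*C = -13*(-7)*(1133/210) = 91*(1133/210) = 14729/30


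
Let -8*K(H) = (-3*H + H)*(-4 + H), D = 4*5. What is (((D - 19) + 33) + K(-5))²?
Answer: 32761/16 ≈ 2047.6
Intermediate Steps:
D = 20
K(H) = H*(-4 + H)/4 (K(H) = -(-3*H + H)*(-4 + H)/8 = -(-2*H)*(-4 + H)/8 = -(-1)*H*(-4 + H)/4 = H*(-4 + H)/4)
(((D - 19) + 33) + K(-5))² = (((20 - 19) + 33) + (¼)*(-5)*(-4 - 5))² = ((1 + 33) + (¼)*(-5)*(-9))² = (34 + 45/4)² = (181/4)² = 32761/16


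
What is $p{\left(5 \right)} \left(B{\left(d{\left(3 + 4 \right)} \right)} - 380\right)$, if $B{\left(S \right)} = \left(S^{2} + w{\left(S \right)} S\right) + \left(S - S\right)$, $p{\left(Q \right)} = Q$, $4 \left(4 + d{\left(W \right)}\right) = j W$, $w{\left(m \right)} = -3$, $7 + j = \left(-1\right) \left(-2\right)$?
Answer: $- \frac{14335}{16} \approx -895.94$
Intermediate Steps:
$j = -5$ ($j = -7 - -2 = -7 + 2 = -5$)
$d{\left(W \right)} = -4 - \frac{5 W}{4}$ ($d{\left(W \right)} = -4 + \frac{\left(-5\right) W}{4} = -4 - \frac{5 W}{4}$)
$B{\left(S \right)} = S^{2} - 3 S$ ($B{\left(S \right)} = \left(S^{2} - 3 S\right) + \left(S - S\right) = \left(S^{2} - 3 S\right) + 0 = S^{2} - 3 S$)
$p{\left(5 \right)} \left(B{\left(d{\left(3 + 4 \right)} \right)} - 380\right) = 5 \left(\left(-4 - \frac{5 \left(3 + 4\right)}{4}\right) \left(-3 - \left(4 + \frac{5 \left(3 + 4\right)}{4}\right)\right) - 380\right) = 5 \left(\left(-4 - \frac{35}{4}\right) \left(-3 - \frac{51}{4}\right) - 380\right) = 5 \left(- \frac{51 \left(-3 - \frac{51}{4}\right)}{4} - 380\right) = 5 \left(\left(- \frac{51}{4}\right) \left(- \frac{63}{4}\right) - 380\right) = 5 \left(\frac{3213}{16} - 380\right) = 5 \left(- \frac{2867}{16}\right) = - \frac{14335}{16}$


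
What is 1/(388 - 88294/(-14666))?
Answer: 7333/2889351 ≈ 0.0025379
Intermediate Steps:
1/(388 - 88294/(-14666)) = 1/(388 - 88294*(-1/14666)) = 1/(388 + 44147/7333) = 1/(2889351/7333) = 7333/2889351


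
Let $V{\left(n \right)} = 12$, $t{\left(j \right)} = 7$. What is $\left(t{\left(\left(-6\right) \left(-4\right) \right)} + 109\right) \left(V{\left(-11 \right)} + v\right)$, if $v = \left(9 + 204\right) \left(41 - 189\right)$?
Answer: $-3655392$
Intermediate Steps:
$v = -31524$ ($v = 213 \left(-148\right) = -31524$)
$\left(t{\left(\left(-6\right) \left(-4\right) \right)} + 109\right) \left(V{\left(-11 \right)} + v\right) = \left(7 + 109\right) \left(12 - 31524\right) = 116 \left(-31512\right) = -3655392$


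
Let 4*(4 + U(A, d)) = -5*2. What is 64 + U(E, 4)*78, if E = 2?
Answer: -443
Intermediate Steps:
U(A, d) = -13/2 (U(A, d) = -4 + (-5*2)/4 = -4 + (¼)*(-10) = -4 - 5/2 = -13/2)
64 + U(E, 4)*78 = 64 - 13/2*78 = 64 - 507 = -443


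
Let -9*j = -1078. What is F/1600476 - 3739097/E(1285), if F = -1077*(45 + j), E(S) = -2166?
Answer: 2991975309769/1733315508 ≈ 1726.2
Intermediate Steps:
j = 1078/9 (j = -⅑*(-1078) = 1078/9 ≈ 119.78)
F = -532397/3 (F = -1077*(45 + 1078/9) = -1077*1483/9 = -532397/3 ≈ -1.7747e+5)
F/1600476 - 3739097/E(1285) = -532397/3/1600476 - 3739097/(-2166) = -532397/3*1/1600476 - 3739097*(-1/2166) = -532397/4801428 + 3739097/2166 = 2991975309769/1733315508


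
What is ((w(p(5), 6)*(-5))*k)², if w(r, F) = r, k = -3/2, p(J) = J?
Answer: 5625/4 ≈ 1406.3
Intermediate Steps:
k = -3/2 ≈ -1.5000
((w(p(5), 6)*(-5))*k)² = ((5*(-5))*(-3/2))² = (-25*(-3/2))² = (75/2)² = 5625/4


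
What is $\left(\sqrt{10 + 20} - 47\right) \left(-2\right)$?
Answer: $94 - 2 \sqrt{30} \approx 83.046$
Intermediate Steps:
$\left(\sqrt{10 + 20} - 47\right) \left(-2\right) = \left(\sqrt{30} - 47\right) \left(-2\right) = \left(-47 + \sqrt{30}\right) \left(-2\right) = 94 - 2 \sqrt{30}$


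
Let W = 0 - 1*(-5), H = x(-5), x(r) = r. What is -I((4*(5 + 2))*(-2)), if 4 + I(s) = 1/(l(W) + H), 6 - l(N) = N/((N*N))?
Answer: 11/4 ≈ 2.7500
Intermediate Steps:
H = -5
W = 5 (W = 0 + 5 = 5)
l(N) = 6 - 1/N (l(N) = 6 - N/(N*N) = 6 - N/(N**2) = 6 - N/N**2 = 6 - 1/N)
I(s) = -11/4 (I(s) = -4 + 1/((6 - 1/5) - 5) = -4 + 1/(29/5 - 5) = -4 + 1/(4/5) = -4 + 5/4 = -11/4)
-I((4*(5 + 2))*(-2)) = -1*(-11/4) = 11/4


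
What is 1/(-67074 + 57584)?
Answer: -1/9490 ≈ -0.00010537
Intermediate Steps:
1/(-67074 + 57584) = 1/(-9490) = -1/9490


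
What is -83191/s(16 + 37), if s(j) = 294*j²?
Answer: -83191/825846 ≈ -0.10073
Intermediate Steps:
-83191/s(16 + 37) = -83191*1/(294*(16 + 37)²) = -83191/(294*53²) = -83191/(294*2809) = -83191/825846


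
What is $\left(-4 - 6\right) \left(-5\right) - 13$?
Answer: $37$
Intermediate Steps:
$\left(-4 - 6\right) \left(-5\right) - 13 = \left(-10\right) \left(-5\right) - 13 = 50 - 13 = 37$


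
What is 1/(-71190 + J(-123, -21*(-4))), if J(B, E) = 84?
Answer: -1/71106 ≈ -1.4064e-5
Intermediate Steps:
1/(-71190 + J(-123, -21*(-4))) = 1/(-71190 + 84) = 1/(-71106) = -1/71106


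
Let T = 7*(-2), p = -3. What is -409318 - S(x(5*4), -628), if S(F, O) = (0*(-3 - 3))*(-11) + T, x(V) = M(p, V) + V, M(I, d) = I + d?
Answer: -409304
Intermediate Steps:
T = -14
x(V) = -3 + 2*V (x(V) = (-3 + V) + V = -3 + 2*V)
S(F, O) = -14 (S(F, O) = (0*(-3 - 3))*(-11) - 14 = (0*(-6))*(-11) - 14 = 0*(-11) - 14 = 0 - 14 = -14)
-409318 - S(x(5*4), -628) = -409318 - 1*(-14) = -409318 + 14 = -409304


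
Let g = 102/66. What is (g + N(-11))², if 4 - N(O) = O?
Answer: 33124/121 ≈ 273.75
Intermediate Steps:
N(O) = 4 - O
g = 17/11 (g = 102*(1/66) = 17/11 ≈ 1.5455)
(g + N(-11))² = (17/11 + (4 - 1*(-11)))² = (17/11 + (4 + 11))² = (17/11 + 15)² = (182/11)² = 33124/121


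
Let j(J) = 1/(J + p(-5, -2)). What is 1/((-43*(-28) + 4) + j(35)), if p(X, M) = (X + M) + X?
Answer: 23/27785 ≈ 0.00082778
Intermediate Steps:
p(X, M) = M + 2*X (p(X, M) = (M + X) + X = M + 2*X)
j(J) = 1/(-12 + J) (j(J) = 1/(J + (-2 + 2*(-5))) = 1/(J + (-2 - 10)) = 1/(J - 12) = 1/(-12 + J))
1/((-43*(-28) + 4) + j(35)) = 1/((-43*(-28) + 4) + 1/(-12 + 35)) = 1/((1204 + 4) + 1/23) = 1/(1208 + 1/23) = 1/(27785/23) = 23/27785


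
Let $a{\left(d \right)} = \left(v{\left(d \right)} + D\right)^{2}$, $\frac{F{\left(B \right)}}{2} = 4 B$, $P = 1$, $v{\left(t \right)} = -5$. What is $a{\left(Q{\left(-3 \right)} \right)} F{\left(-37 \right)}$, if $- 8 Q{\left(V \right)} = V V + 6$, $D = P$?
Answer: $-4736$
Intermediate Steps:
$D = 1$
$F{\left(B \right)} = 8 B$ ($F{\left(B \right)} = 2 \cdot 4 B = 8 B$)
$Q{\left(V \right)} = - \frac{3}{4} - \frac{V^{2}}{8}$ ($Q{\left(V \right)} = - \frac{V V + 6}{8} = - \frac{V^{2} + 6}{8} = - \frac{6 + V^{2}}{8} = - \frac{3}{4} - \frac{V^{2}}{8}$)
$a{\left(d \right)} = 16$ ($a{\left(d \right)} = \left(-5 + 1\right)^{2} = \left(-4\right)^{2} = 16$)
$a{\left(Q{\left(-3 \right)} \right)} F{\left(-37 \right)} = 16 \cdot 8 \left(-37\right) = 16 \left(-296\right) = -4736$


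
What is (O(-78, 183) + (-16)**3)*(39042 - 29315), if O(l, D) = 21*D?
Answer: -2460931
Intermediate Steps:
(O(-78, 183) + (-16)**3)*(39042 - 29315) = (21*183 + (-16)**3)*(39042 - 29315) = (3843 - 4096)*9727 = -253*9727 = -2460931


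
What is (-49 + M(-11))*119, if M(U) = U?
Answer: -7140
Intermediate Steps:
(-49 + M(-11))*119 = (-49 - 11)*119 = -60*119 = -7140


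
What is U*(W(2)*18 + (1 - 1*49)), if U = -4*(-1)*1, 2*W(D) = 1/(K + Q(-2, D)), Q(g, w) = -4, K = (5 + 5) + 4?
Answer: -942/5 ≈ -188.40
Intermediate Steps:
K = 14 (K = 10 + 4 = 14)
W(D) = 1/20 (W(D) = 1/(2*(14 - 4)) = (½)/10 = (½)*(⅒) = 1/20)
U = 4 (U = 4*1 = 4)
U*(W(2)*18 + (1 - 1*49)) = 4*((1/20)*18 + (1 - 1*49)) = 4*(9/10 + (1 - 49)) = 4*(9/10 - 48) = 4*(-471/10) = -942/5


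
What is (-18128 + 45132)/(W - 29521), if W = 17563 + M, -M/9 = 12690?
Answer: -6751/31542 ≈ -0.21403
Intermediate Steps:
M = -114210 (M = -9*12690 = -114210)
W = -96647 (W = 17563 - 114210 = -96647)
(-18128 + 45132)/(W - 29521) = (-18128 + 45132)/(-96647 - 29521) = 27004/(-126168) = 27004*(-1/126168) = -6751/31542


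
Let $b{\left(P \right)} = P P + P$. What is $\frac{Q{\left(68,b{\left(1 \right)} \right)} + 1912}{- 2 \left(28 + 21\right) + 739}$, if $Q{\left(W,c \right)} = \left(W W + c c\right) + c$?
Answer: $\frac{6542}{641} \approx 10.206$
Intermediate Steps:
$b{\left(P \right)} = P + P^{2}$ ($b{\left(P \right)} = P^{2} + P = P + P^{2}$)
$Q{\left(W,c \right)} = c + W^{2} + c^{2}$ ($Q{\left(W,c \right)} = \left(W^{2} + c^{2}\right) + c = c + W^{2} + c^{2}$)
$\frac{Q{\left(68,b{\left(1 \right)} \right)} + 1912}{- 2 \left(28 + 21\right) + 739} = \frac{\left(1 \left(1 + 1\right) + 68^{2} + \left(1 \left(1 + 1\right)\right)^{2}\right) + 1912}{- 2 \left(28 + 21\right) + 739} = \frac{\left(1 \cdot 2 + 4624 + \left(1 \cdot 2\right)^{2}\right) + 1912}{\left(-2\right) 49 + 739} = \frac{\left(2 + 4624 + 2^{2}\right) + 1912}{-98 + 739} = \frac{\left(2 + 4624 + 4\right) + 1912}{641} = \left(4630 + 1912\right) \frac{1}{641} = 6542 \cdot \frac{1}{641} = \frac{6542}{641}$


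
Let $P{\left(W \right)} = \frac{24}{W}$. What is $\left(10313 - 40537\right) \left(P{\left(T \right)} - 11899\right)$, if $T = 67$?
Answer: $\frac{24094844816}{67} \approx 3.5962 \cdot 10^{8}$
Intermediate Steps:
$\left(10313 - 40537\right) \left(P{\left(T \right)} - 11899\right) = \left(10313 - 40537\right) \left(\frac{24}{67} - 11899\right) = - 30224 \left(24 \cdot \frac{1}{67} - 11899\right) = - 30224 \left(\frac{24}{67} - 11899\right) = \left(-30224\right) \left(- \frac{797209}{67}\right) = \frac{24094844816}{67}$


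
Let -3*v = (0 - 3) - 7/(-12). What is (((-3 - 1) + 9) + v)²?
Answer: 43681/1296 ≈ 33.704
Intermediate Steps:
v = 29/36 (v = -((0 - 3) - 7/(-12))/3 = -(-3 - 7*(-1/12))/3 = -(-3 + 7/12)/3 = -⅓*(-29/12) = 29/36 ≈ 0.80556)
(((-3 - 1) + 9) + v)² = (((-3 - 1) + 9) + 29/36)² = ((-4 + 9) + 29/36)² = (5 + 29/36)² = (209/36)² = 43681/1296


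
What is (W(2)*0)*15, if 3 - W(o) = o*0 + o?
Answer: 0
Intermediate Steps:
W(o) = 3 - o (W(o) = 3 - (o*0 + o) = 3 - (0 + o) = 3 - o)
(W(2)*0)*15 = ((3 - 1*2)*0)*15 = ((3 - 2)*0)*15 = (1*0)*15 = 0*15 = 0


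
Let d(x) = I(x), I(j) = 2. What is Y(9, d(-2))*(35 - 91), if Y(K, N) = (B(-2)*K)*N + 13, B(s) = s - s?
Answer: -728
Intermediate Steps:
B(s) = 0
d(x) = 2
Y(K, N) = 13 (Y(K, N) = (0*K)*N + 13 = 0*N + 13 = 0 + 13 = 13)
Y(9, d(-2))*(35 - 91) = 13*(35 - 91) = 13*(-56) = -728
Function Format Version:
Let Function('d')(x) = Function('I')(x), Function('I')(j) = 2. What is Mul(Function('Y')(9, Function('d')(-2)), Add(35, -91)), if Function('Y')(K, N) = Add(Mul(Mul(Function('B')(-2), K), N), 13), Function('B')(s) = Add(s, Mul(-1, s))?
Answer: -728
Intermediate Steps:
Function('B')(s) = 0
Function('d')(x) = 2
Function('Y')(K, N) = 13 (Function('Y')(K, N) = Add(Mul(Mul(0, K), N), 13) = Add(Mul(0, N), 13) = Add(0, 13) = 13)
Mul(Function('Y')(9, Function('d')(-2)), Add(35, -91)) = Mul(13, Add(35, -91)) = Mul(13, -56) = -728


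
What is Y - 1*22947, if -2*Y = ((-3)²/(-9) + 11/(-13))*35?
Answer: -297891/13 ≈ -22915.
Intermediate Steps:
Y = 420/13 (Y = -((-3)²/(-9) + 11/(-13))*35/2 = -(9*(-⅑) + 11*(-1/13))*35/2 = -(-1 - 11/13)*35/2 = -(-12)*35/13 = -½*(-840/13) = 420/13 ≈ 32.308)
Y - 1*22947 = 420/13 - 1*22947 = 420/13 - 22947 = -297891/13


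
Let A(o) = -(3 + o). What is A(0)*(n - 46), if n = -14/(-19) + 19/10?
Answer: 24717/190 ≈ 130.09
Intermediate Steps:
n = 501/190 (n = -14*(-1/19) + 19*(⅒) = 14/19 + 19/10 = 501/190 ≈ 2.6368)
A(o) = -3 - o
A(0)*(n - 46) = (-3 - 1*0)*(501/190 - 46) = (-3 + 0)*(-8239/190) = -3*(-8239/190) = 24717/190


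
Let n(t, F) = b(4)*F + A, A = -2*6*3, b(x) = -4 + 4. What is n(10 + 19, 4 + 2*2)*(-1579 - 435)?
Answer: 72504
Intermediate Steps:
b(x) = 0
A = -36 (A = -12*3 = -36)
n(t, F) = -36 (n(t, F) = 0*F - 36 = 0 - 36 = -36)
n(10 + 19, 4 + 2*2)*(-1579 - 435) = -36*(-1579 - 435) = -36*(-2014) = 72504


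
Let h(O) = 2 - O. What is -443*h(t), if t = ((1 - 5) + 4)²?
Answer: -886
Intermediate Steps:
t = 0 (t = (-4 + 4)² = 0² = 0)
-443*h(t) = -443*(2 - 1*0) = -443*(2 + 0) = -443*2 = -886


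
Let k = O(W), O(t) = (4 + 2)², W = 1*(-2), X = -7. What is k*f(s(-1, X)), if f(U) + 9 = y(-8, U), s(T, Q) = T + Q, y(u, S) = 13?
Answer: 144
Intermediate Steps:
s(T, Q) = Q + T
f(U) = 4 (f(U) = -9 + 13 = 4)
W = -2
O(t) = 36 (O(t) = 6² = 36)
k = 36
k*f(s(-1, X)) = 36*4 = 144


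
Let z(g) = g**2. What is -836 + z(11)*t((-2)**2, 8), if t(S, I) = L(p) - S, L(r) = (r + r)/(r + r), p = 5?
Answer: -1199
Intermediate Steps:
L(r) = 1 (L(r) = (2*r)/((2*r)) = (2*r)*(1/(2*r)) = 1)
t(S, I) = 1 - S
-836 + z(11)*t((-2)**2, 8) = -836 + 11**2*(1 - 1*(-2)**2) = -836 + 121*(1 - 1*4) = -836 + 121*(1 - 4) = -836 + 121*(-3) = -836 - 363 = -1199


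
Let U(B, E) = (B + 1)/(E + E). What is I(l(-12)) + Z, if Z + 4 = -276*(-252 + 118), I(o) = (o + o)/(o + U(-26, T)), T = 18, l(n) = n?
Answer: 16900724/457 ≈ 36982.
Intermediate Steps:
U(B, E) = (1 + B)/(2*E) (U(B, E) = (1 + B)/((2*E)) = (1 + B)*(1/(2*E)) = (1 + B)/(2*E))
I(o) = 2*o/(-25/36 + o) (I(o) = (o + o)/(o + (½)*(1 - 26)/18) = (2*o)/(o + (½)*(1/18)*(-25)) = (2*o)/(o - 25/36) = (2*o)/(-25/36 + o) = 2*o/(-25/36 + o))
Z = 36980 (Z = -4 - 276*(-252 + 118) = -4 - 276*(-134) = -4 + 36984 = 36980)
I(l(-12)) + Z = 72*(-12)/(-25 + 36*(-12)) + 36980 = 72*(-12)/(-25 - 432) + 36980 = 72*(-12)/(-457) + 36980 = 72*(-12)*(-1/457) + 36980 = 864/457 + 36980 = 16900724/457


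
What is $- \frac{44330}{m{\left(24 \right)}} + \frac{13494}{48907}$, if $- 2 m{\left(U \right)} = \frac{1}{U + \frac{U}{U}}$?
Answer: $\frac{108402378994}{48907} \approx 2.2165 \cdot 10^{6}$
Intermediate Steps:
$m{\left(U \right)} = - \frac{1}{2 \left(1 + U\right)}$ ($m{\left(U \right)} = - \frac{1}{2 \left(U + \frac{U}{U}\right)} = - \frac{1}{2 \left(U + 1\right)} = - \frac{1}{2 \left(1 + U\right)}$)
$- \frac{44330}{m{\left(24 \right)}} + \frac{13494}{48907} = - \frac{44330}{\left(-1\right) \frac{1}{2 + 2 \cdot 24}} + \frac{13494}{48907} = - \frac{44330}{\left(-1\right) \frac{1}{2 + 48}} + 13494 \cdot \frac{1}{48907} = - \frac{44330}{\left(-1\right) \frac{1}{50}} + \frac{13494}{48907} = - \frac{44330}{- \frac{1}{50}} + \frac{13494}{48907} = \left(-44330\right) \left(-50\right) + \frac{13494}{48907} = 2216500 + \frac{13494}{48907} = \frac{108402378994}{48907}$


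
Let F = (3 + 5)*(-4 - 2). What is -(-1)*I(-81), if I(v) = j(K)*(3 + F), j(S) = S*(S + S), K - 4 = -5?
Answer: -90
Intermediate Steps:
K = -1 (K = 4 - 5 = -1)
j(S) = 2*S² (j(S) = S*(2*S) = 2*S²)
F = -48 (F = 8*(-6) = -48)
I(v) = -90 (I(v) = (2*(-1)²)*(3 - 48) = (2*1)*(-45) = 2*(-45) = -90)
-(-1)*I(-81) = -(-1)*(-90) = -1*90 = -90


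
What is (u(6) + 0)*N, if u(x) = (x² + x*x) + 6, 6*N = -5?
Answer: -65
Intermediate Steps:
N = -⅚ (N = (⅙)*(-5) = -⅚ ≈ -0.83333)
u(x) = 6 + 2*x² (u(x) = (x² + x²) + 6 = 2*x² + 6 = 6 + 2*x²)
(u(6) + 0)*N = ((6 + 2*6²) + 0)*(-⅚) = ((6 + 2*36) + 0)*(-⅚) = ((6 + 72) + 0)*(-⅚) = (78 + 0)*(-⅚) = 78*(-⅚) = -65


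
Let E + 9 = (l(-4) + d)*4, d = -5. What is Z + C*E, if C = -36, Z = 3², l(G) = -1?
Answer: 1197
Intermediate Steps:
E = -33 (E = -9 + (-1 - 5)*4 = -9 - 6*4 = -9 - 24 = -33)
Z = 9
Z + C*E = 9 - 36*(-33) = 9 + 1188 = 1197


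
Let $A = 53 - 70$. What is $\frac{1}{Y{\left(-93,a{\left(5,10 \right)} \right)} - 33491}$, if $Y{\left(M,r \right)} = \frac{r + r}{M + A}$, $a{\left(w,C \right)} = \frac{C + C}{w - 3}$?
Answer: $- \frac{11}{368403} \approx -2.9859 \cdot 10^{-5}$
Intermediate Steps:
$A = -17$ ($A = 53 - 70 = -17$)
$a{\left(w,C \right)} = \frac{2 C}{-3 + w}$
$Y{\left(M,r \right)} = \frac{2 r}{-17 + M}$ ($Y{\left(M,r \right)} = \frac{r + r}{M - 17} = \frac{2 r}{-17 + M}$)
$\frac{1}{Y{\left(-93,a{\left(5,10 \right)} \right)} - 33491} = \frac{1}{\frac{2 \cdot 2 \cdot 10 \frac{1}{-3 + 5}}{-17 - 93} - 33491} = \frac{1}{\frac{2 \cdot 2 \cdot 10 \cdot \frac{1}{2}}{-110} - 33491} = \frac{1}{2 \cdot 2 \cdot 10 \cdot \frac{1}{2} \left(- \frac{1}{110}\right) - 33491} = \frac{1}{2 \cdot 10 \left(- \frac{1}{110}\right) - 33491} = \frac{1}{- \frac{2}{11} - 33491} = \frac{1}{- \frac{368403}{11}} = - \frac{11}{368403}$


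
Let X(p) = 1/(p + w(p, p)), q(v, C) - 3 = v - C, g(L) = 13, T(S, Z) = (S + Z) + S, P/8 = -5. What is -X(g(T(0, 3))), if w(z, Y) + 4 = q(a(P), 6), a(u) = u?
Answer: 1/34 ≈ 0.029412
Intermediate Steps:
P = -40 (P = 8*(-5) = -40)
T(S, Z) = Z + 2*S
q(v, C) = 3 + v - C (q(v, C) = 3 + (v - C) = 3 + v - C)
w(z, Y) = -47 (w(z, Y) = -4 + (3 - 40 - 1*6) = -4 + (3 - 40 - 6) = -4 - 43 = -47)
X(p) = 1/(-47 + p) (X(p) = 1/(p - 47) = 1/(-47 + p))
-X(g(T(0, 3))) = -1/(-47 + 13) = -1/(-34) = -1*(-1/34) = 1/34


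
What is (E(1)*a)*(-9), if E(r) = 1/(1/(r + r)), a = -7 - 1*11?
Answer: 324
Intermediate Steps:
a = -18 (a = -7 - 11 = -18)
E(r) = 2*r (E(r) = 1/(1/(2*r)) = 2*r)
(E(1)*a)*(-9) = ((2*1)*(-18))*(-9) = (2*(-18))*(-9) = -36*(-9) = 324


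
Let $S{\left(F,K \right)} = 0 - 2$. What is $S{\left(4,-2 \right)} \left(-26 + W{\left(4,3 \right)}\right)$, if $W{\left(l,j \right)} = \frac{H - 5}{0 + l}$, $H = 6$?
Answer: $\frac{103}{2} \approx 51.5$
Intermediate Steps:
$W{\left(l,j \right)} = \frac{1}{l}$ ($W{\left(l,j \right)} = \frac{6 - 5}{0 + l} = 1 \frac{1}{l} = \frac{1}{l}$)
$S{\left(F,K \right)} = -2$ ($S{\left(F,K \right)} = 0 - 2 = -2$)
$S{\left(4,-2 \right)} \left(-26 + W{\left(4,3 \right)}\right) = - 2 \left(-26 + \frac{1}{4}\right) = \left(-2\right) \left(- \frac{103}{4}\right) = \frac{103}{2}$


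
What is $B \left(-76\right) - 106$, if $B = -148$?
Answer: $11142$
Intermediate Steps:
$B \left(-76\right) - 106 = \left(-148\right) \left(-76\right) - 106 = 11248 - 106 = 11142$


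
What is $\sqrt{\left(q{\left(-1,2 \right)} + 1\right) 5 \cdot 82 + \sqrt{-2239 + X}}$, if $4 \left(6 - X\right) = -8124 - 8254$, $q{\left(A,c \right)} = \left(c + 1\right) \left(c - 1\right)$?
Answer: $\frac{\sqrt{6560 + 2 \sqrt{7446}}}{2} \approx 41.026$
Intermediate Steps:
$q{\left(A,c \right)} = \left(1 + c\right) \left(-1 + c\right)$
$X = \frac{8201}{2}$ ($X = 6 - \frac{-8124 - 8254}{4} = 6 - - \frac{8189}{2} = 6 + \frac{8189}{2} = \frac{8201}{2} \approx 4100.5$)
$\sqrt{\left(q{\left(-1,2 \right)} + 1\right) 5 \cdot 82 + \sqrt{-2239 + X}} = \sqrt{\left(\left(-1 + 2^{2}\right) + 1\right) 5 \cdot 82 + \sqrt{-2239 + \frac{8201}{2}}} = \sqrt{\left(\left(-1 + 4\right) + 1\right) 5 \cdot 82 + \sqrt{\frac{3723}{2}}} = \sqrt{\left(3 + 1\right) 5 \cdot 82 + \frac{\sqrt{7446}}{2}} = \sqrt{4 \cdot 5 \cdot 82 + \frac{\sqrt{7446}}{2}} = \sqrt{20 \cdot 82 + \frac{\sqrt{7446}}{2}} = \sqrt{1640 + \frac{\sqrt{7446}}{2}}$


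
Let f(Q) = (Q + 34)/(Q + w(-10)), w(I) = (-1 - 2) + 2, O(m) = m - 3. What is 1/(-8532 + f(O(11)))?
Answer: -1/8526 ≈ -0.00011729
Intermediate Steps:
O(m) = -3 + m
w(I) = -1 (w(I) = -3 + 2 = -1)
f(Q) = (34 + Q)/(-1 + Q) (f(Q) = (Q + 34)/(Q - 1) = (34 + Q)/(-1 + Q))
1/(-8532 + f(O(11))) = 1/(-8532 + (34 + (-3 + 11))/(-1 + (-3 + 11))) = 1/(-8532 + (34 + 8)/(-1 + 8)) = 1/(-8532 + 42/7) = 1/(-8532 + (1/7)*42) = 1/(-8532 + 6) = 1/(-8526) = -1/8526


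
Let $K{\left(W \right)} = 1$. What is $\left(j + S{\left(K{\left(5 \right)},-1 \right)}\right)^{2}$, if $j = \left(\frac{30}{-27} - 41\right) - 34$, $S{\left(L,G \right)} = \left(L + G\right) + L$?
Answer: $\frac{456976}{81} \approx 5641.7$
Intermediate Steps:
$S{\left(L,G \right)} = G + 2 L$ ($S{\left(L,G \right)} = \left(G + L\right) + L = G + 2 L$)
$j = - \frac{685}{9}$ ($j = \left(30 \left(- \frac{1}{27}\right) - 41\right) - 34 = \left(- \frac{10}{9} - 41\right) - 34 = - \frac{379}{9} - 34 = - \frac{685}{9} \approx -76.111$)
$\left(j + S{\left(K{\left(5 \right)},-1 \right)}\right)^{2} = \left(- \frac{685}{9} + \left(-1 + 2 \cdot 1\right)\right)^{2} = \left(- \frac{685}{9} + \left(-1 + 2\right)\right)^{2} = \left(- \frac{685}{9} + 1\right)^{2} = \left(- \frac{676}{9}\right)^{2} = \frac{456976}{81}$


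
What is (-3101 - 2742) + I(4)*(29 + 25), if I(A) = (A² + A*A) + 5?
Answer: -3845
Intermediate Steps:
I(A) = 5 + 2*A² (I(A) = (A² + A²) + 5 = 2*A² + 5 = 5 + 2*A²)
(-3101 - 2742) + I(4)*(29 + 25) = (-3101 - 2742) + (5 + 2*4²)*(29 + 25) = -5843 + (5 + 2*16)*54 = -5843 + (5 + 32)*54 = -5843 + 37*54 = -5843 + 1998 = -3845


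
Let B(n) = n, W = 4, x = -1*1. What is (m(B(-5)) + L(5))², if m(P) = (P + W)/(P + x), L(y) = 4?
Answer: 625/36 ≈ 17.361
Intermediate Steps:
x = -1
m(P) = (4 + P)/(-1 + P) (m(P) = (P + 4)/(P - 1) = (4 + P)/(-1 + P))
(m(B(-5)) + L(5))² = ((4 - 5)/(-1 - 5) + 4)² = (-1/(-6) + 4)² = (-⅙*(-1) + 4)² = (⅙ + 4)² = (25/6)² = 625/36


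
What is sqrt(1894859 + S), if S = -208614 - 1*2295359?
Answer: 11*I*sqrt(5034) ≈ 780.46*I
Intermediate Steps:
S = -2503973 (S = -208614 - 2295359 = -2503973)
sqrt(1894859 + S) = sqrt(1894859 - 2503973) = sqrt(-609114) = 11*I*sqrt(5034)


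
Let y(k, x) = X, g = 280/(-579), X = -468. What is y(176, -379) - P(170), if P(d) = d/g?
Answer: -3261/28 ≈ -116.46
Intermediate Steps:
g = -280/579 (g = 280*(-1/579) = -280/579 ≈ -0.48359)
y(k, x) = -468
P(d) = -579*d/280 (P(d) = d/(-280/579) = d*(-579/280) = -579*d/280)
y(176, -379) - P(170) = -468 - (-579)*170/280 = -468 - 1*(-9843/28) = -468 + 9843/28 = -3261/28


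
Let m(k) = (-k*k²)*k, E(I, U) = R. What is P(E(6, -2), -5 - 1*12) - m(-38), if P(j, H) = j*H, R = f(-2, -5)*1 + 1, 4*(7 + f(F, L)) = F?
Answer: 4170493/2 ≈ 2.0852e+6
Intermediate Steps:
f(F, L) = -7 + F/4
R = -13/2 (R = (-7 + (¼)*(-2))*1 + 1 = (-7 - ½)*1 + 1 = -15/2*1 + 1 = -15/2 + 1 = -13/2 ≈ -6.5000)
E(I, U) = -13/2
m(k) = -k⁴ (m(k) = (-k³)*k = -k⁴)
P(j, H) = H*j
P(E(6, -2), -5 - 1*12) - m(-38) = (-5 - 1*12)*(-13/2) - (-1)*(-38)⁴ = (-5 - 12)*(-13/2) - (-1)*2085136 = -17*(-13/2) - 1*(-2085136) = 221/2 + 2085136 = 4170493/2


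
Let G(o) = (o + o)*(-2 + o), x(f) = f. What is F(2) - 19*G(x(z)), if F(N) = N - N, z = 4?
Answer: -304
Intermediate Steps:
F(N) = 0
G(o) = 2*o*(-2 + o) (G(o) = (2*o)*(-2 + o) = 2*o*(-2 + o))
F(2) - 19*G(x(z)) = 0 - 38*4*(-2 + 4) = 0 - 38*4*2 = 0 - 19*16 = 0 - 304 = -304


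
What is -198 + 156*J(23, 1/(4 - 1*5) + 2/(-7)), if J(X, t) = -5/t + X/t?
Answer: -2382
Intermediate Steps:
-198 + 156*J(23, 1/(4 - 1*5) + 2/(-7)) = -198 + 156*((-5 + 23)/(1/(4 - 1*5) + 2/(-7))) = -198 + 156*(18/(1/(4 - 5) + 2*(-⅐))) = -198 + 156*(18/(1/(-1) - 2/7)) = -198 + 156*(18/(1*(-1) - 2/7)) = -198 + 156*(18/(-1 - 2/7)) = -198 + 156*(18/(-9/7)) = -198 + 156*(-7/9*18) = -198 + 156*(-14) = -198 - 2184 = -2382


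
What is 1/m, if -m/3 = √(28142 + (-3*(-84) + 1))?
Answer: -√3155/28395 ≈ -0.0019781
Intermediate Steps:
m = -9*√3155 (m = -3*√(28142 + (-3*(-84) + 1)) = -3*√(28142 + (252 + 1)) = -3*√(28142 + 253) = -9*√3155 ≈ -505.52)
1/m = 1/(-9*√3155) = -√3155/28395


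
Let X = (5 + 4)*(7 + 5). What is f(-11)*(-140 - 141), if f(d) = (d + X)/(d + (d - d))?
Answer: 27257/11 ≈ 2477.9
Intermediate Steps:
X = 108 (X = 9*12 = 108)
f(d) = (108 + d)/d (f(d) = (d + 108)/(d + (d - d)) = (108 + d)/(d + 0) = (108 + d)/d)
f(-11)*(-140 - 141) = ((108 - 11)/(-11))*(-140 - 141) = -1/11*97*(-281) = -97/11*(-281) = 27257/11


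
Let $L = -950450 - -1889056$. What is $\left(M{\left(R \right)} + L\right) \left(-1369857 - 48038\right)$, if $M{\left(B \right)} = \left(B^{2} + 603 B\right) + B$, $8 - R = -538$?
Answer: $-2221141024870$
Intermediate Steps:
$R = 546$ ($R = 8 - -538 = 8 + 538 = 546$)
$M{\left(B \right)} = B^{2} + 604 B$
$L = 938606$ ($L = -950450 + 1889056 = 938606$)
$\left(M{\left(R \right)} + L\right) \left(-1369857 - 48038\right) = \left(546 \left(604 + 546\right) + 938606\right) \left(-1369857 - 48038\right) = \left(546 \cdot 1150 + 938606\right) \left(-1417895\right) = \left(627900 + 938606\right) \left(-1417895\right) = 1566506 \left(-1417895\right) = -2221141024870$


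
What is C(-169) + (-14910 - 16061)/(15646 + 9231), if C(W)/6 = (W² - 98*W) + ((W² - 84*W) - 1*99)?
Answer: 13102336651/24877 ≈ 5.2669e+5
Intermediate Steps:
C(W) = -594 - 1092*W + 12*W² (C(W) = 6*((W² - 98*W) + ((W² - 84*W) - 1*99)) = 6*((W² - 98*W) + ((W² - 84*W) - 99)) = 6*((W² - 98*W) + (-99 + W² - 84*W)) = 6*(-99 - 182*W + 2*W²) = -594 - 1092*W + 12*W²)
C(-169) + (-14910 - 16061)/(15646 + 9231) = (-594 - 1092*(-169) + 12*(-169)²) + (-14910 - 16061)/(15646 + 9231) = (-594 + 184548 + 12*28561) - 30971/24877 = (-594 + 184548 + 342732) - 30971*1/24877 = 526686 - 30971/24877 = 13102336651/24877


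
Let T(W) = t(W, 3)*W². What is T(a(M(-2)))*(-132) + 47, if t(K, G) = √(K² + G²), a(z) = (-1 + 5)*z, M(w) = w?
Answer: 47 - 8448*√73 ≈ -72133.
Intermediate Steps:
a(z) = 4*z
t(K, G) = √(G² + K²)
T(W) = W²*√(9 + W²) (T(W) = √(3² + W²)*W² = √(9 + W²)*W² = W²*√(9 + W²))
T(a(M(-2)))*(-132) + 47 = ((4*(-2))²*√(9 + (4*(-2))²))*(-132) + 47 = ((-8)²*√(9 + (-8)²))*(-132) + 47 = (64*√(9 + 64))*(-132) + 47 = (64*√73)*(-132) + 47 = -8448*√73 + 47 = 47 - 8448*√73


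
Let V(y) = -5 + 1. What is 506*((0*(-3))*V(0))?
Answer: 0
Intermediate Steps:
V(y) = -4
506*((0*(-3))*V(0)) = 506*((0*(-3))*(-4)) = 506*(0*(-4)) = 506*0 = 0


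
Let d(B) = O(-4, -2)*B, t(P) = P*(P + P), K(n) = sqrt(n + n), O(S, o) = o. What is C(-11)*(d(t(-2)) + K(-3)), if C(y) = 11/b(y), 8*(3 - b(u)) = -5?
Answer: -1408/29 + 88*I*sqrt(6)/29 ≈ -48.552 + 7.4329*I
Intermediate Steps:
K(n) = sqrt(2)*sqrt(n) (K(n) = sqrt(2*n) = sqrt(2)*sqrt(n))
b(u) = 29/8 (b(u) = 3 - 1/8*(-5) = 3 + 5/8 = 29/8)
t(P) = 2*P**2 (t(P) = P*(2*P) = 2*P**2)
C(y) = 88/29 (C(y) = 11/(29/8) = 11*(8/29) = 88/29)
d(B) = -2*B
C(-11)*(d(t(-2)) + K(-3)) = 88*(-4*(-2)**2 + sqrt(2)*sqrt(-3))/29 = 88*(-4*4 + sqrt(2)*(I*sqrt(3)))/29 = 88*(-2*8 + I*sqrt(6))/29 = 88*(-16 + I*sqrt(6))/29 = -1408/29 + 88*I*sqrt(6)/29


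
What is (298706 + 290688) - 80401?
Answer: 508993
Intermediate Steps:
(298706 + 290688) - 80401 = 589394 - 80401 = 508993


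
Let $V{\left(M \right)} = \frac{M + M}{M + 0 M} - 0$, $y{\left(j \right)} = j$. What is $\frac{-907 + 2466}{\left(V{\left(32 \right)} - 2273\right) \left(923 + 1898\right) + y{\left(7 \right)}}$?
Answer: $- \frac{1559}{6406484} \approx -0.00024335$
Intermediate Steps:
$V{\left(M \right)} = 2$ ($V{\left(M \right)} = \frac{2 M}{M + 0} + 0 = \frac{2 M}{M} + 0 = 2 + 0 = 2$)
$\frac{-907 + 2466}{\left(V{\left(32 \right)} - 2273\right) \left(923 + 1898\right) + y{\left(7 \right)}} = \frac{-907 + 2466}{\left(2 - 2273\right) \left(923 + 1898\right) + 7} = \frac{1559}{\left(-2271\right) 2821 + 7} = \frac{1559}{-6406491 + 7} = \frac{1559}{-6406484} = 1559 \left(- \frac{1}{6406484}\right) = - \frac{1559}{6406484}$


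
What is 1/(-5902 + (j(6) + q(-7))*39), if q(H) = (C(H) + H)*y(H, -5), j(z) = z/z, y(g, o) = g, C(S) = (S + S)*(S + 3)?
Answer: -1/19240 ≈ -5.1975e-5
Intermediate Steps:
C(S) = 2*S*(3 + S) (C(S) = (2*S)*(3 + S) = 2*S*(3 + S))
j(z) = 1
q(H) = H*(H + 2*H*(3 + H)) (q(H) = (2*H*(3 + H) + H)*H = (H + 2*H*(3 + H))*H = H*(H + 2*H*(3 + H)))
1/(-5902 + (j(6) + q(-7))*39) = 1/(-5902 + (1 + (-7)**2*(7 + 2*(-7)))*39) = 1/(-5902 + (1 + 49*(7 - 14))*39) = 1/(-5902 + (1 + 49*(-7))*39) = 1/(-5902 + (1 - 343)*39) = 1/(-5902 - 342*39) = 1/(-5902 - 13338) = 1/(-19240) = -1/19240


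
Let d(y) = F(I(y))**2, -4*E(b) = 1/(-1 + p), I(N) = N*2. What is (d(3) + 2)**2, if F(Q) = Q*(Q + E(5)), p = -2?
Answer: 28483569/16 ≈ 1.7802e+6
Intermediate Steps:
I(N) = 2*N
E(b) = 1/12 (E(b) = -1/(4*(-1 - 2)) = -1/4/(-3) = -1/4*(-1/3) = 1/12)
F(Q) = Q*(1/12 + Q) (F(Q) = Q*(Q + 1/12) = Q*(1/12 + Q))
d(y) = 4*y**2*(1/12 + 2*y)**2 (d(y) = ((2*y)*(1/12 + 2*y))**2 = (2*y*(1/12 + 2*y))**2 = 4*y**2*(1/12 + 2*y)**2)
(d(3) + 2)**2 = ((1/36)*3**2*(1 + 24*3)**2 + 2)**2 = ((1/36)*9*(1 + 72)**2 + 2)**2 = ((1/36)*9*73**2 + 2)**2 = ((1/36)*9*5329 + 2)**2 = (5329/4 + 2)**2 = (5337/4)**2 = 28483569/16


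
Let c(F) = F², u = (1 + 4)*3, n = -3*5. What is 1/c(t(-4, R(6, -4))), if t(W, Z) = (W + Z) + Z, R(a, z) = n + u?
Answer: 1/16 ≈ 0.062500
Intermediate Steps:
n = -15
u = 15 (u = 5*3 = 15)
R(a, z) = 0 (R(a, z) = -15 + 15 = 0)
t(W, Z) = W + 2*Z
1/c(t(-4, R(6, -4))) = 1/((-4 + 2*0)²) = 1/((-4 + 0)²) = 1/((-4)²) = 1/16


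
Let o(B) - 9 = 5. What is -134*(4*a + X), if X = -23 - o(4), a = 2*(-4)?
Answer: 9246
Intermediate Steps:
o(B) = 14 (o(B) = 9 + 5 = 14)
a = -8
X = -37 (X = -23 - 1*14 = -23 - 14 = -37)
-134*(4*a + X) = -134*(4*(-8) - 37) = -134*(-32 - 37) = -134*(-69) = 9246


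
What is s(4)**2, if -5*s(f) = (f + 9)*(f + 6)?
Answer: 676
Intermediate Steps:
s(f) = -(6 + f)*(9 + f)/5 (s(f) = -(f + 9)*(f + 6)/5 = -(9 + f)*(6 + f)/5 = -(6 + f)*(9 + f)/5)
s(4)**2 = (-54/5 - 3*4 - 1/5*4**2)**2 = (-54/5 - 12 - 1/5*16)**2 = (-54/5 - 12 - 16/5)**2 = (-26)**2 = 676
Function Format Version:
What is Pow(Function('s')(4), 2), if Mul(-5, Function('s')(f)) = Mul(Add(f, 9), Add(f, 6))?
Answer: 676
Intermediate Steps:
Function('s')(f) = Mul(Rational(-1, 5), Add(6, f), Add(9, f)) (Function('s')(f) = Mul(Rational(-1, 5), Mul(Add(f, 9), Add(f, 6))) = Mul(Rational(-1, 5), Mul(Add(9, f), Add(6, f))) = Mul(Rational(-1, 5), Mul(Add(6, f), Add(9, f))) = Mul(Rational(-1, 5), Add(6, f), Add(9, f)))
Pow(Function('s')(4), 2) = Pow(Add(Rational(-54, 5), Mul(-3, 4), Mul(Rational(-1, 5), Pow(4, 2))), 2) = Pow(Add(Rational(-54, 5), -12, Mul(Rational(-1, 5), 16)), 2) = Pow(Add(Rational(-54, 5), -12, Rational(-16, 5)), 2) = Pow(-26, 2) = 676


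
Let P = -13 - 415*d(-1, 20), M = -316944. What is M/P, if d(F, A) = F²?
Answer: 79236/107 ≈ 740.52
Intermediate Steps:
P = -428 (P = -13 - 415*(-1)² = -13 - 415*1 = -13 - 415 = -428)
M/P = -316944/(-428) = -316944*(-1/428) = 79236/107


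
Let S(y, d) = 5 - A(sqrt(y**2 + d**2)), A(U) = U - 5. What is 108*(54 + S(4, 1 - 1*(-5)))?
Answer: 6912 - 216*sqrt(13) ≈ 6133.2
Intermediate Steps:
A(U) = -5 + U
S(y, d) = 10 - sqrt(d**2 + y**2) (S(y, d) = 5 - (-5 + sqrt(y**2 + d**2)) = 5 - (-5 + sqrt(d**2 + y**2)) = 5 + (5 - sqrt(d**2 + y**2)) = 10 - sqrt(d**2 + y**2))
108*(54 + S(4, 1 - 1*(-5))) = 108*(54 + (10 - sqrt((1 - 1*(-5))**2 + 4**2))) = 108*(54 + (10 - sqrt((1 + 5)**2 + 16))) = 108*(54 + (10 - sqrt(6**2 + 16))) = 108*(54 + (10 - sqrt(36 + 16))) = 108*(54 + (10 - sqrt(52))) = 108*(54 + (10 - 2*sqrt(13))) = 108*(64 - 2*sqrt(13)) = 6912 - 216*sqrt(13)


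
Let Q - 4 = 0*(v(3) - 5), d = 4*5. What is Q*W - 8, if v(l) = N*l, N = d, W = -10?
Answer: -48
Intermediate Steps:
d = 20
N = 20
v(l) = 20*l
Q = 4 (Q = 4 + 0*(20*3 - 5) = 4 + 0*(60 - 5) = 4 + 0*55 = 4 + 0 = 4)
Q*W - 8 = 4*(-10) - 8 = -40 - 8 = -48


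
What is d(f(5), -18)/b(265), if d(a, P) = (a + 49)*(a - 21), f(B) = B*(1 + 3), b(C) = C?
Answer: -69/265 ≈ -0.26038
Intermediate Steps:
f(B) = 4*B (f(B) = B*4 = 4*B)
d(a, P) = (-21 + a)*(49 + a) (d(a, P) = (49 + a)*(-21 + a) = (-21 + a)*(49 + a))
d(f(5), -18)/b(265) = (-1029 + (4*5)² + 28*(4*5))/265 = (-1029 + 20² + 28*20)*(1/265) = (-1029 + 400 + 560)*(1/265) = -69*1/265 = -69/265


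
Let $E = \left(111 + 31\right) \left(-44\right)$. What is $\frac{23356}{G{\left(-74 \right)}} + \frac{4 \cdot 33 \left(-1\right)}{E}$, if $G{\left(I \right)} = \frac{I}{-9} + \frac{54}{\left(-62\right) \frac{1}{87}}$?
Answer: $- \frac{925261467}{2676274} \approx -345.73$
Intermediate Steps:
$E = -6248$ ($E = 142 \left(-44\right) = -6248$)
$G{\left(I \right)} = - \frac{2349}{31} - \frac{I}{9}$ ($G{\left(I \right)} = I \left(- \frac{1}{9}\right) + \frac{54}{\left(-62\right) \frac{1}{87}} = - \frac{I}{9} + \frac{54}{- \frac{62}{87}} = - \frac{I}{9} + 54 \left(- \frac{87}{62}\right) = - \frac{I}{9} - \frac{2349}{31} = - \frac{2349}{31} - \frac{I}{9}$)
$\frac{23356}{G{\left(-74 \right)}} + \frac{4 \cdot 33 \left(-1\right)}{E} = \frac{23356}{- \frac{2349}{31} - - \frac{74}{9}} + \frac{4 \cdot 33 \left(-1\right)}{-6248} = \frac{23356}{- \frac{2349}{31} + \frac{74}{9}} + 132 \left(-1\right) \left(- \frac{1}{6248}\right) = \frac{23356}{- \frac{18847}{279}} - - \frac{3}{142} = 23356 \left(- \frac{279}{18847}\right) + \frac{3}{142} = - \frac{6516324}{18847} + \frac{3}{142} = - \frac{925261467}{2676274}$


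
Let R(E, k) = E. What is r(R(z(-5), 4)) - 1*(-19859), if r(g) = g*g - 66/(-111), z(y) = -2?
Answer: 734953/37 ≈ 19864.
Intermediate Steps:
r(g) = 22/37 + g² (r(g) = g² - 66*(-1/111) = g² + 22/37 = 22/37 + g²)
r(R(z(-5), 4)) - 1*(-19859) = (22/37 + (-2)²) - 1*(-19859) = (22/37 + 4) + 19859 = 170/37 + 19859 = 734953/37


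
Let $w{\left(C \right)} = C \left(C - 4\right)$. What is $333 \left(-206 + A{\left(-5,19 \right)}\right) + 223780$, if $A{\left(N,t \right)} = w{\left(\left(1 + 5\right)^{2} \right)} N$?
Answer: $-1762898$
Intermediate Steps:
$w{\left(C \right)} = C \left(-4 + C\right)$
$A{\left(N,t \right)} = 1152 N$ ($A{\left(N,t \right)} = \left(1 + 5\right)^{2} \left(-4 + \left(1 + 5\right)^{2}\right) N = 6^{2} \left(-4 + 6^{2}\right) N = 36 \left(-4 + 36\right) N = 36 \cdot 32 N = 1152 N$)
$333 \left(-206 + A{\left(-5,19 \right)}\right) + 223780 = 333 \left(-206 + 1152 \left(-5\right)\right) + 223780 = 333 \left(-206 - 5760\right) + 223780 = 333 \left(-5966\right) + 223780 = -1986678 + 223780 = -1762898$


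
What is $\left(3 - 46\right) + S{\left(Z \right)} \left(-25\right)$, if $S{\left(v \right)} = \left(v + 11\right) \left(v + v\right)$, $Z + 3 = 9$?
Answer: $-5143$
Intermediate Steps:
$Z = 6$ ($Z = -3 + 9 = 6$)
$S{\left(v \right)} = 2 v \left(11 + v\right)$ ($S{\left(v \right)} = \left(11 + v\right) 2 v = 2 v \left(11 + v\right)$)
$\left(3 - 46\right) + S{\left(Z \right)} \left(-25\right) = \left(3 - 46\right) + 2 \cdot 6 \left(11 + 6\right) \left(-25\right) = -43 + 2 \cdot 6 \cdot 17 \left(-25\right) = -43 + 204 \left(-25\right) = -43 - 5100 = -5143$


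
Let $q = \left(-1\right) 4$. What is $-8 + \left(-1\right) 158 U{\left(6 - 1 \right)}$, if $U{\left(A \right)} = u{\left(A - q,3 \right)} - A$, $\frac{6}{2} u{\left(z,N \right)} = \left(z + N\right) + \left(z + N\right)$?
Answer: $-482$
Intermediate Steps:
$q = -4$
$u{\left(z,N \right)} = \frac{2 N}{3} + \frac{2 z}{3}$ ($u{\left(z,N \right)} = \frac{\left(z + N\right) + \left(z + N\right)}{3} = \frac{\left(N + z\right) + \left(N + z\right)}{3} = \frac{2 N + 2 z}{3} = \frac{2 N}{3} + \frac{2 z}{3}$)
$U{\left(A \right)} = \frac{14}{3} - \frac{A}{3}$ ($U{\left(A \right)} = \left(\frac{2}{3} \cdot 3 + \frac{2 \left(A - -4\right)}{3}\right) - A = \left(2 + \frac{2 \left(A + 4\right)}{3}\right) - A = \left(2 + \frac{2 \left(4 + A\right)}{3}\right) - A = \left(2 + \left(\frac{8}{3} + \frac{2 A}{3}\right)\right) - A = \left(\frac{14}{3} + \frac{2 A}{3}\right) - A = \frac{14}{3} - \frac{A}{3}$)
$-8 + \left(-1\right) 158 U{\left(6 - 1 \right)} = -8 + \left(-1\right) 158 \left(\frac{14}{3} - \frac{6 - 1}{3}\right) = -8 - 158 \left(\frac{14}{3} - \frac{5}{3}\right) = -8 - 474 = -482$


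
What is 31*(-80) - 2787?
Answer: -5267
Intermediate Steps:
31*(-80) - 2787 = -2480 - 2787 = -5267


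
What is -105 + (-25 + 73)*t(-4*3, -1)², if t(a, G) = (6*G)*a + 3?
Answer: 269895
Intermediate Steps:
t(a, G) = 3 + 6*G*a (t(a, G) = 6*G*a + 3 = 3 + 6*G*a)
-105 + (-25 + 73)*t(-4*3, -1)² = -105 + (-25 + 73)*(3 + 6*(-1)*(-4*3))² = -105 + 48*(3 + 6*(-1)*(-12))² = -105 + 48*(3 + 72)² = -105 + 48*75² = -105 + 48*5625 = -105 + 270000 = 269895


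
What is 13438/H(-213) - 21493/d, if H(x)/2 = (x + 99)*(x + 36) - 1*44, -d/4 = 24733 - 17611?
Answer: 312075467/286788696 ≈ 1.0882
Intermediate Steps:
d = -28488 (d = -4*(24733 - 17611) = -4*7122 = -28488)
H(x) = -88 + 2*(36 + x)*(99 + x) (H(x) = 2*((x + 99)*(x + 36) - 1*44) = 2*((99 + x)*(36 + x) - 44) = 2*((36 + x)*(99 + x) - 44) = 2*(-44 + (36 + x)*(99 + x)) = -88 + 2*(36 + x)*(99 + x))
13438/H(-213) - 21493/d = 13438/(7040 + 2*(-213)**2 + 270*(-213)) - 21493/(-28488) = 13438/(7040 + 2*45369 - 57510) - 21493*(-1/28488) = 13438/(7040 + 90738 - 57510) + 21493/28488 = 13438/40268 + 21493/28488 = 13438*(1/40268) + 21493/28488 = 6719/20134 + 21493/28488 = 312075467/286788696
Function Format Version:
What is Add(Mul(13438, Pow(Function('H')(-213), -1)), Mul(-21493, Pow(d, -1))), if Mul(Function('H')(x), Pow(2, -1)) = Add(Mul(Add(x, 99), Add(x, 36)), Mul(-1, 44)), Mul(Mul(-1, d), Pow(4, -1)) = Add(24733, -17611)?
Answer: Rational(312075467, 286788696) ≈ 1.0882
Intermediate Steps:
d = -28488 (d = Mul(-4, Add(24733, -17611)) = Mul(-4, 7122) = -28488)
Function('H')(x) = Add(-88, Mul(2, Add(36, x), Add(99, x))) (Function('H')(x) = Mul(2, Add(Mul(Add(x, 99), Add(x, 36)), Mul(-1, 44))) = Mul(2, Add(Mul(Add(99, x), Add(36, x)), -44)) = Mul(2, Add(Mul(Add(36, x), Add(99, x)), -44)) = Mul(2, Add(-44, Mul(Add(36, x), Add(99, x)))) = Add(-88, Mul(2, Add(36, x), Add(99, x))))
Add(Mul(13438, Pow(Function('H')(-213), -1)), Mul(-21493, Pow(d, -1))) = Add(Mul(13438, Pow(Add(7040, Mul(2, Pow(-213, 2)), Mul(270, -213)), -1)), Mul(-21493, Pow(-28488, -1))) = Add(Mul(13438, Pow(Add(7040, Mul(2, 45369), -57510), -1)), Mul(-21493, Rational(-1, 28488))) = Add(Mul(13438, Pow(Add(7040, 90738, -57510), -1)), Rational(21493, 28488)) = Add(Mul(13438, Pow(40268, -1)), Rational(21493, 28488)) = Add(Mul(13438, Rational(1, 40268)), Rational(21493, 28488)) = Add(Rational(6719, 20134), Rational(21493, 28488)) = Rational(312075467, 286788696)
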